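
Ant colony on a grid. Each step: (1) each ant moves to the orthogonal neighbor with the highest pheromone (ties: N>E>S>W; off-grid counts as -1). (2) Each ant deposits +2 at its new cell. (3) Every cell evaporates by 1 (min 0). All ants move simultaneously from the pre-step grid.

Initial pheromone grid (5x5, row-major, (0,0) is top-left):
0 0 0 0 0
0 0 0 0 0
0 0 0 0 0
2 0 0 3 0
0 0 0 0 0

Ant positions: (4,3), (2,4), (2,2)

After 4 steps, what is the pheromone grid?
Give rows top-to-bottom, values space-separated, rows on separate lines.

After step 1: ants at (3,3),(1,4),(1,2)
  0 0 0 0 0
  0 0 1 0 1
  0 0 0 0 0
  1 0 0 4 0
  0 0 0 0 0
After step 2: ants at (2,3),(0,4),(0,2)
  0 0 1 0 1
  0 0 0 0 0
  0 0 0 1 0
  0 0 0 3 0
  0 0 0 0 0
After step 3: ants at (3,3),(1,4),(0,3)
  0 0 0 1 0
  0 0 0 0 1
  0 0 0 0 0
  0 0 0 4 0
  0 0 0 0 0
After step 4: ants at (2,3),(0,4),(0,4)
  0 0 0 0 3
  0 0 0 0 0
  0 0 0 1 0
  0 0 0 3 0
  0 0 0 0 0

0 0 0 0 3
0 0 0 0 0
0 0 0 1 0
0 0 0 3 0
0 0 0 0 0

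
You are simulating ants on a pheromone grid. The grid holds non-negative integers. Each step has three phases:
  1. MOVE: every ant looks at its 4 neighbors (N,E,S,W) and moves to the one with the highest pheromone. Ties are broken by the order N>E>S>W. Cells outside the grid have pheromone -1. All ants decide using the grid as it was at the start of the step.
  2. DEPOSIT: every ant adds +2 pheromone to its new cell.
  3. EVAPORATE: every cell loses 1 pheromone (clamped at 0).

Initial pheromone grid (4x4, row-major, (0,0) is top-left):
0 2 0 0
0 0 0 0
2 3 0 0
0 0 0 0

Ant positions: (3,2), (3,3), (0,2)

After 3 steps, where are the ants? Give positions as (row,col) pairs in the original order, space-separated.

Step 1: ant0:(3,2)->N->(2,2) | ant1:(3,3)->N->(2,3) | ant2:(0,2)->W->(0,1)
  grid max=3 at (0,1)
Step 2: ant0:(2,2)->W->(2,1) | ant1:(2,3)->W->(2,2) | ant2:(0,1)->E->(0,2)
  grid max=3 at (2,1)
Step 3: ant0:(2,1)->E->(2,2) | ant1:(2,2)->W->(2,1) | ant2:(0,2)->W->(0,1)
  grid max=4 at (2,1)

(2,2) (2,1) (0,1)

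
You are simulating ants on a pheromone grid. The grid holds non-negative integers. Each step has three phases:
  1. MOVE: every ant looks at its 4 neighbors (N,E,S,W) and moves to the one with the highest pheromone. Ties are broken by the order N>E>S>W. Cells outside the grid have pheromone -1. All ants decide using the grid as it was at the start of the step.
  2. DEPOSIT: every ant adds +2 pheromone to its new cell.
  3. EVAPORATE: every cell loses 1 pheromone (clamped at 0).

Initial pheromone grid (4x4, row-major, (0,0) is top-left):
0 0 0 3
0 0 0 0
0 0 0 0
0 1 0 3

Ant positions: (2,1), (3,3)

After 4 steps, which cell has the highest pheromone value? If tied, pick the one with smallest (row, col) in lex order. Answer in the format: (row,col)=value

Step 1: ant0:(2,1)->S->(3,1) | ant1:(3,3)->N->(2,3)
  grid max=2 at (0,3)
Step 2: ant0:(3,1)->N->(2,1) | ant1:(2,3)->S->(3,3)
  grid max=3 at (3,3)
Step 3: ant0:(2,1)->S->(3,1) | ant1:(3,3)->N->(2,3)
  grid max=2 at (3,1)
Step 4: ant0:(3,1)->N->(2,1) | ant1:(2,3)->S->(3,3)
  grid max=3 at (3,3)
Final grid:
  0 0 0 0
  0 0 0 0
  0 1 0 0
  0 1 0 3
Max pheromone 3 at (3,3)

Answer: (3,3)=3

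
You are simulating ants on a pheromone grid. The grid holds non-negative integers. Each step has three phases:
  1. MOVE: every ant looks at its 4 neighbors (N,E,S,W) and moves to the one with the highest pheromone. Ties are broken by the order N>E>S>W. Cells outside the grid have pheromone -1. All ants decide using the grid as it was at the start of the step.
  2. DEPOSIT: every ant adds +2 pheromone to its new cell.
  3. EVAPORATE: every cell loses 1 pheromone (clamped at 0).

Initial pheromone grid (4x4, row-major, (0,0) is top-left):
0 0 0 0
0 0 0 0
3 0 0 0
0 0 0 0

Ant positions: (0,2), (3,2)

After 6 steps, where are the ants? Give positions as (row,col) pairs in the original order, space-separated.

Step 1: ant0:(0,2)->E->(0,3) | ant1:(3,2)->N->(2,2)
  grid max=2 at (2,0)
Step 2: ant0:(0,3)->S->(1,3) | ant1:(2,2)->N->(1,2)
  grid max=1 at (1,2)
Step 3: ant0:(1,3)->W->(1,2) | ant1:(1,2)->E->(1,3)
  grid max=2 at (1,2)
Step 4: ant0:(1,2)->E->(1,3) | ant1:(1,3)->W->(1,2)
  grid max=3 at (1,2)
Step 5: ant0:(1,3)->W->(1,2) | ant1:(1,2)->E->(1,3)
  grid max=4 at (1,2)
Step 6: ant0:(1,2)->E->(1,3) | ant1:(1,3)->W->(1,2)
  grid max=5 at (1,2)

(1,3) (1,2)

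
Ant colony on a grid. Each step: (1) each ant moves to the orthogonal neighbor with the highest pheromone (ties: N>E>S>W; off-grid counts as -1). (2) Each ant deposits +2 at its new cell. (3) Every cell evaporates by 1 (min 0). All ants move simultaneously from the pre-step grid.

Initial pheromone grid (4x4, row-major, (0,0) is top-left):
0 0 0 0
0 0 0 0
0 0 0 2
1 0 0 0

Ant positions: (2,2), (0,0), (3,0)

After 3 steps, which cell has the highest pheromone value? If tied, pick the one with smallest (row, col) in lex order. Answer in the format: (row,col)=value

Answer: (2,3)=3

Derivation:
Step 1: ant0:(2,2)->E->(2,3) | ant1:(0,0)->E->(0,1) | ant2:(3,0)->N->(2,0)
  grid max=3 at (2,3)
Step 2: ant0:(2,3)->N->(1,3) | ant1:(0,1)->E->(0,2) | ant2:(2,0)->N->(1,0)
  grid max=2 at (2,3)
Step 3: ant0:(1,3)->S->(2,3) | ant1:(0,2)->E->(0,3) | ant2:(1,0)->N->(0,0)
  grid max=3 at (2,3)
Final grid:
  1 0 0 1
  0 0 0 0
  0 0 0 3
  0 0 0 0
Max pheromone 3 at (2,3)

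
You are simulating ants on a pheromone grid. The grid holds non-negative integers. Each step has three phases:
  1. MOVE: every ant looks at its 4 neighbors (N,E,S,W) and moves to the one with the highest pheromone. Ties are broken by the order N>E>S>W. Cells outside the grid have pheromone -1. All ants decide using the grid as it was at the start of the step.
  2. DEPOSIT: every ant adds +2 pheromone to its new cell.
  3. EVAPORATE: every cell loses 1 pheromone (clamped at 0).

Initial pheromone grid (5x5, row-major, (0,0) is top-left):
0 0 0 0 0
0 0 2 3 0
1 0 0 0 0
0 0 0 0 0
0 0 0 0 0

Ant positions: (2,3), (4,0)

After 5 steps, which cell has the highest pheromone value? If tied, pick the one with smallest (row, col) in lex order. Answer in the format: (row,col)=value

Answer: (1,3)=4

Derivation:
Step 1: ant0:(2,3)->N->(1,3) | ant1:(4,0)->N->(3,0)
  grid max=4 at (1,3)
Step 2: ant0:(1,3)->W->(1,2) | ant1:(3,0)->N->(2,0)
  grid max=3 at (1,3)
Step 3: ant0:(1,2)->E->(1,3) | ant1:(2,0)->N->(1,0)
  grid max=4 at (1,3)
Step 4: ant0:(1,3)->W->(1,2) | ant1:(1,0)->N->(0,0)
  grid max=3 at (1,3)
Step 5: ant0:(1,2)->E->(1,3) | ant1:(0,0)->E->(0,1)
  grid max=4 at (1,3)
Final grid:
  0 1 0 0 0
  0 0 1 4 0
  0 0 0 0 0
  0 0 0 0 0
  0 0 0 0 0
Max pheromone 4 at (1,3)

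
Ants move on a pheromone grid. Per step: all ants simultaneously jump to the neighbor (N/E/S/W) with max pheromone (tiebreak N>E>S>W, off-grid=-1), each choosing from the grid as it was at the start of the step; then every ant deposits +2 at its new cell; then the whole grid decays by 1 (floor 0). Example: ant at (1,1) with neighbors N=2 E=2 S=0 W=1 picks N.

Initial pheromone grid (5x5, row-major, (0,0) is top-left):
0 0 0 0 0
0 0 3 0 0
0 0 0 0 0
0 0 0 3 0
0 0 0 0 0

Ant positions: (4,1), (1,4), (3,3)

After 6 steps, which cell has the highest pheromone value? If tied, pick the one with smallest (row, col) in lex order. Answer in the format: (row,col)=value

Answer: (3,3)=3

Derivation:
Step 1: ant0:(4,1)->N->(3,1) | ant1:(1,4)->N->(0,4) | ant2:(3,3)->N->(2,3)
  grid max=2 at (1,2)
Step 2: ant0:(3,1)->N->(2,1) | ant1:(0,4)->S->(1,4) | ant2:(2,3)->S->(3,3)
  grid max=3 at (3,3)
Step 3: ant0:(2,1)->N->(1,1) | ant1:(1,4)->N->(0,4) | ant2:(3,3)->N->(2,3)
  grid max=2 at (3,3)
Step 4: ant0:(1,1)->N->(0,1) | ant1:(0,4)->S->(1,4) | ant2:(2,3)->S->(3,3)
  grid max=3 at (3,3)
Step 5: ant0:(0,1)->E->(0,2) | ant1:(1,4)->N->(0,4) | ant2:(3,3)->N->(2,3)
  grid max=2 at (3,3)
Step 6: ant0:(0,2)->E->(0,3) | ant1:(0,4)->S->(1,4) | ant2:(2,3)->S->(3,3)
  grid max=3 at (3,3)
Final grid:
  0 0 0 1 0
  0 0 0 0 1
  0 0 0 0 0
  0 0 0 3 0
  0 0 0 0 0
Max pheromone 3 at (3,3)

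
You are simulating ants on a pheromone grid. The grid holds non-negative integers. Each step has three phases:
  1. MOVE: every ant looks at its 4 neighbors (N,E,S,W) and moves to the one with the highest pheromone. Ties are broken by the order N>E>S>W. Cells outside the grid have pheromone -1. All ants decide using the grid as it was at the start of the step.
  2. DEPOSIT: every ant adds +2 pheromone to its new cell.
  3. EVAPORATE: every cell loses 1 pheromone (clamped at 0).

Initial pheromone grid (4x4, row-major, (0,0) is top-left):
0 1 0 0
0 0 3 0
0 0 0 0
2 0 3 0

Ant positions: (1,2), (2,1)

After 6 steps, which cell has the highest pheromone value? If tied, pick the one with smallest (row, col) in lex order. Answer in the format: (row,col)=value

Step 1: ant0:(1,2)->N->(0,2) | ant1:(2,1)->N->(1,1)
  grid max=2 at (1,2)
Step 2: ant0:(0,2)->S->(1,2) | ant1:(1,1)->E->(1,2)
  grid max=5 at (1,2)
Step 3: ant0:(1,2)->N->(0,2) | ant1:(1,2)->N->(0,2)
  grid max=4 at (1,2)
Step 4: ant0:(0,2)->S->(1,2) | ant1:(0,2)->S->(1,2)
  grid max=7 at (1,2)
Step 5: ant0:(1,2)->N->(0,2) | ant1:(1,2)->N->(0,2)
  grid max=6 at (1,2)
Step 6: ant0:(0,2)->S->(1,2) | ant1:(0,2)->S->(1,2)
  grid max=9 at (1,2)
Final grid:
  0 0 4 0
  0 0 9 0
  0 0 0 0
  0 0 0 0
Max pheromone 9 at (1,2)

Answer: (1,2)=9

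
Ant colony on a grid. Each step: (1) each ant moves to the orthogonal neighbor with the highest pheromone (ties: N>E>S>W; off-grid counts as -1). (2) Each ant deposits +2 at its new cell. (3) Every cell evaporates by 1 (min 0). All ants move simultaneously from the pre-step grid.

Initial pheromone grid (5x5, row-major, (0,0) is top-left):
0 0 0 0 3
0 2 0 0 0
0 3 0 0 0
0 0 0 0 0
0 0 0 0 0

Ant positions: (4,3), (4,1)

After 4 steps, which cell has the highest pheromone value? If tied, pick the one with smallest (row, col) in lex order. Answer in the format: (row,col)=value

Step 1: ant0:(4,3)->N->(3,3) | ant1:(4,1)->N->(3,1)
  grid max=2 at (0,4)
Step 2: ant0:(3,3)->N->(2,3) | ant1:(3,1)->N->(2,1)
  grid max=3 at (2,1)
Step 3: ant0:(2,3)->N->(1,3) | ant1:(2,1)->N->(1,1)
  grid max=2 at (2,1)
Step 4: ant0:(1,3)->N->(0,3) | ant1:(1,1)->S->(2,1)
  grid max=3 at (2,1)
Final grid:
  0 0 0 1 0
  0 0 0 0 0
  0 3 0 0 0
  0 0 0 0 0
  0 0 0 0 0
Max pheromone 3 at (2,1)

Answer: (2,1)=3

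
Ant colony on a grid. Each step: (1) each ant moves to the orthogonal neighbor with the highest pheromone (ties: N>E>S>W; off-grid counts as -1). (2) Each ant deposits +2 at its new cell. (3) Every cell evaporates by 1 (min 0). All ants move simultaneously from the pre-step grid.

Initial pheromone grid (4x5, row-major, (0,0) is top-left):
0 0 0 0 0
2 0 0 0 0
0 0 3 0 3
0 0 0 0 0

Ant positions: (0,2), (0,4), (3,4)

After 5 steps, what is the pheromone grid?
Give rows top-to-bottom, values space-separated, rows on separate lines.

After step 1: ants at (0,3),(1,4),(2,4)
  0 0 0 1 0
  1 0 0 0 1
  0 0 2 0 4
  0 0 0 0 0
After step 2: ants at (0,4),(2,4),(1,4)
  0 0 0 0 1
  0 0 0 0 2
  0 0 1 0 5
  0 0 0 0 0
After step 3: ants at (1,4),(1,4),(2,4)
  0 0 0 0 0
  0 0 0 0 5
  0 0 0 0 6
  0 0 0 0 0
After step 4: ants at (2,4),(2,4),(1,4)
  0 0 0 0 0
  0 0 0 0 6
  0 0 0 0 9
  0 0 0 0 0
After step 5: ants at (1,4),(1,4),(2,4)
  0 0 0 0 0
  0 0 0 0 9
  0 0 0 0 10
  0 0 0 0 0

0 0 0 0 0
0 0 0 0 9
0 0 0 0 10
0 0 0 0 0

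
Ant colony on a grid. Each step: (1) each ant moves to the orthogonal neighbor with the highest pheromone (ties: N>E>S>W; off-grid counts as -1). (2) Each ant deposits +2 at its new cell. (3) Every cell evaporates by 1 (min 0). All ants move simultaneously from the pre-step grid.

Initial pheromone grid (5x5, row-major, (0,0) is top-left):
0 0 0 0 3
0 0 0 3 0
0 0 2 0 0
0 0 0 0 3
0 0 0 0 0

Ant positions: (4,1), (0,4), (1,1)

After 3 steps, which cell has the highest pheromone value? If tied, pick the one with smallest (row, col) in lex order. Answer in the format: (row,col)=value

Step 1: ant0:(4,1)->N->(3,1) | ant1:(0,4)->S->(1,4) | ant2:(1,1)->N->(0,1)
  grid max=2 at (0,4)
Step 2: ant0:(3,1)->N->(2,1) | ant1:(1,4)->N->(0,4) | ant2:(0,1)->E->(0,2)
  grid max=3 at (0,4)
Step 3: ant0:(2,1)->N->(1,1) | ant1:(0,4)->S->(1,4) | ant2:(0,2)->E->(0,3)
  grid max=2 at (0,4)
Final grid:
  0 0 0 1 2
  0 1 0 0 1
  0 0 0 0 0
  0 0 0 0 0
  0 0 0 0 0
Max pheromone 2 at (0,4)

Answer: (0,4)=2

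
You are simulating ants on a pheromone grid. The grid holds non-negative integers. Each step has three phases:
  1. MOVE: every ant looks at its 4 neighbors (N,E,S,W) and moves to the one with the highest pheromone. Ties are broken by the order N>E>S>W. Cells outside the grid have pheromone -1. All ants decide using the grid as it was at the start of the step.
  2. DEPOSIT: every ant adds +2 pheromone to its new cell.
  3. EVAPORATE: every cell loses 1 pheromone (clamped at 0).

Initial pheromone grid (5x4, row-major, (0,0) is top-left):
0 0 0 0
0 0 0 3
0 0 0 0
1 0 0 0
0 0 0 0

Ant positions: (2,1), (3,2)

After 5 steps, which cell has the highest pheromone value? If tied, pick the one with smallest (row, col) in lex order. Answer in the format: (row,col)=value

Step 1: ant0:(2,1)->N->(1,1) | ant1:(3,2)->N->(2,2)
  grid max=2 at (1,3)
Step 2: ant0:(1,1)->N->(0,1) | ant1:(2,2)->N->(1,2)
  grid max=1 at (0,1)
Step 3: ant0:(0,1)->E->(0,2) | ant1:(1,2)->E->(1,3)
  grid max=2 at (1,3)
Step 4: ant0:(0,2)->E->(0,3) | ant1:(1,3)->N->(0,3)
  grid max=3 at (0,3)
Step 5: ant0:(0,3)->S->(1,3) | ant1:(0,3)->S->(1,3)
  grid max=4 at (1,3)
Final grid:
  0 0 0 2
  0 0 0 4
  0 0 0 0
  0 0 0 0
  0 0 0 0
Max pheromone 4 at (1,3)

Answer: (1,3)=4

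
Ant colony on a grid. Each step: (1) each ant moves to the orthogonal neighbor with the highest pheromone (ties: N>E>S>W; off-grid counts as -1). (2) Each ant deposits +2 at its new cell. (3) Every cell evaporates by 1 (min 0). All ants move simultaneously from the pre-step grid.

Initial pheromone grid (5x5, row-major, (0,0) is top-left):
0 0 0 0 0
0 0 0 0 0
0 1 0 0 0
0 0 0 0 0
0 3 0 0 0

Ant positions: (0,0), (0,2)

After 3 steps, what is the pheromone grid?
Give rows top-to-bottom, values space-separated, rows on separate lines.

After step 1: ants at (0,1),(0,3)
  0 1 0 1 0
  0 0 0 0 0
  0 0 0 0 0
  0 0 0 0 0
  0 2 0 0 0
After step 2: ants at (0,2),(0,4)
  0 0 1 0 1
  0 0 0 0 0
  0 0 0 0 0
  0 0 0 0 0
  0 1 0 0 0
After step 3: ants at (0,3),(1,4)
  0 0 0 1 0
  0 0 0 0 1
  0 0 0 0 0
  0 0 0 0 0
  0 0 0 0 0

0 0 0 1 0
0 0 0 0 1
0 0 0 0 0
0 0 0 0 0
0 0 0 0 0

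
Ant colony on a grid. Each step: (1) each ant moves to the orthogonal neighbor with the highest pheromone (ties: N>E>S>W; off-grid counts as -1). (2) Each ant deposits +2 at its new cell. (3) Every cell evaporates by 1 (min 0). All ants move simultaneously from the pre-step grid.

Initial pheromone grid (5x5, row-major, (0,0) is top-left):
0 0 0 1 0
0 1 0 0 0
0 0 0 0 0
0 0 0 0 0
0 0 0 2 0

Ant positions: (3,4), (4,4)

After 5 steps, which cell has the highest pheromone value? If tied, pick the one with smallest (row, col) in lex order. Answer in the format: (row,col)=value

Step 1: ant0:(3,4)->N->(2,4) | ant1:(4,4)->W->(4,3)
  grid max=3 at (4,3)
Step 2: ant0:(2,4)->N->(1,4) | ant1:(4,3)->N->(3,3)
  grid max=2 at (4,3)
Step 3: ant0:(1,4)->N->(0,4) | ant1:(3,3)->S->(4,3)
  grid max=3 at (4,3)
Step 4: ant0:(0,4)->S->(1,4) | ant1:(4,3)->N->(3,3)
  grid max=2 at (4,3)
Step 5: ant0:(1,4)->N->(0,4) | ant1:(3,3)->S->(4,3)
  grid max=3 at (4,3)
Final grid:
  0 0 0 0 1
  0 0 0 0 0
  0 0 0 0 0
  0 0 0 0 0
  0 0 0 3 0
Max pheromone 3 at (4,3)

Answer: (4,3)=3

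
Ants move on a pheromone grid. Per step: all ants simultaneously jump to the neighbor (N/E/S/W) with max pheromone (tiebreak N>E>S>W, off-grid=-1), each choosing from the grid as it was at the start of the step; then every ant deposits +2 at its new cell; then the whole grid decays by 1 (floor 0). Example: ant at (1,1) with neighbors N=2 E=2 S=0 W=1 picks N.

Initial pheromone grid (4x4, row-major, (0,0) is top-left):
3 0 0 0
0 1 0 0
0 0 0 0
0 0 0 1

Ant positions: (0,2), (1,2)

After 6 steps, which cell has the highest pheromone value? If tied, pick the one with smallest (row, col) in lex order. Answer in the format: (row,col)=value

Answer: (0,1)=1

Derivation:
Step 1: ant0:(0,2)->E->(0,3) | ant1:(1,2)->W->(1,1)
  grid max=2 at (0,0)
Step 2: ant0:(0,3)->S->(1,3) | ant1:(1,1)->N->(0,1)
  grid max=1 at (0,0)
Step 3: ant0:(1,3)->N->(0,3) | ant1:(0,1)->S->(1,1)
  grid max=2 at (1,1)
Step 4: ant0:(0,3)->S->(1,3) | ant1:(1,1)->N->(0,1)
  grid max=1 at (0,1)
Step 5: ant0:(1,3)->N->(0,3) | ant1:(0,1)->S->(1,1)
  grid max=2 at (1,1)
Step 6: ant0:(0,3)->S->(1,3) | ant1:(1,1)->N->(0,1)
  grid max=1 at (0,1)
Final grid:
  0 1 0 0
  0 1 0 1
  0 0 0 0
  0 0 0 0
Max pheromone 1 at (0,1)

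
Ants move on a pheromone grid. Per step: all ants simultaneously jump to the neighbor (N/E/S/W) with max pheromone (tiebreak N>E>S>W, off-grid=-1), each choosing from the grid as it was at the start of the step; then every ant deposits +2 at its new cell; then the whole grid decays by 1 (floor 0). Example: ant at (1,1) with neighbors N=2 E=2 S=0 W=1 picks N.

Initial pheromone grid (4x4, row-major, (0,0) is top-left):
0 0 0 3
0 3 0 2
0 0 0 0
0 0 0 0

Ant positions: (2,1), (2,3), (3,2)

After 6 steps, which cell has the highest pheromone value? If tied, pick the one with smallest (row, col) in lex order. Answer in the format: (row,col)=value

Step 1: ant0:(2,1)->N->(1,1) | ant1:(2,3)->N->(1,3) | ant2:(3,2)->N->(2,2)
  grid max=4 at (1,1)
Step 2: ant0:(1,1)->N->(0,1) | ant1:(1,3)->N->(0,3) | ant2:(2,2)->N->(1,2)
  grid max=3 at (0,3)
Step 3: ant0:(0,1)->S->(1,1) | ant1:(0,3)->S->(1,3) | ant2:(1,2)->W->(1,1)
  grid max=6 at (1,1)
Step 4: ant0:(1,1)->N->(0,1) | ant1:(1,3)->N->(0,3) | ant2:(1,1)->N->(0,1)
  grid max=5 at (1,1)
Step 5: ant0:(0,1)->S->(1,1) | ant1:(0,3)->S->(1,3) | ant2:(0,1)->S->(1,1)
  grid max=8 at (1,1)
Step 6: ant0:(1,1)->N->(0,1) | ant1:(1,3)->N->(0,3) | ant2:(1,1)->N->(0,1)
  grid max=7 at (1,1)
Final grid:
  0 5 0 3
  0 7 0 2
  0 0 0 0
  0 0 0 0
Max pheromone 7 at (1,1)

Answer: (1,1)=7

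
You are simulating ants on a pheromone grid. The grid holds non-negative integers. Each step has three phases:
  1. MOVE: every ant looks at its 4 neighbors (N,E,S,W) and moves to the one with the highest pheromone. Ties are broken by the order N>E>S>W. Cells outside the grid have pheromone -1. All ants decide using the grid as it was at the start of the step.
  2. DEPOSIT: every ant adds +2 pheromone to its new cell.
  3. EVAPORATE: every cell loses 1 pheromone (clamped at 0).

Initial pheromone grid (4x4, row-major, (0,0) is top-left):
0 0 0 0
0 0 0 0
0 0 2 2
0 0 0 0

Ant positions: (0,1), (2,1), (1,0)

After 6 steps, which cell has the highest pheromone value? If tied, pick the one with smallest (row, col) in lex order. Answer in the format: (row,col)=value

Step 1: ant0:(0,1)->E->(0,2) | ant1:(2,1)->E->(2,2) | ant2:(1,0)->N->(0,0)
  grid max=3 at (2,2)
Step 2: ant0:(0,2)->E->(0,3) | ant1:(2,2)->E->(2,3) | ant2:(0,0)->E->(0,1)
  grid max=2 at (2,2)
Step 3: ant0:(0,3)->S->(1,3) | ant1:(2,3)->W->(2,2) | ant2:(0,1)->E->(0,2)
  grid max=3 at (2,2)
Step 4: ant0:(1,3)->S->(2,3) | ant1:(2,2)->E->(2,3) | ant2:(0,2)->E->(0,3)
  grid max=4 at (2,3)
Step 5: ant0:(2,3)->W->(2,2) | ant1:(2,3)->W->(2,2) | ant2:(0,3)->S->(1,3)
  grid max=5 at (2,2)
Step 6: ant0:(2,2)->E->(2,3) | ant1:(2,2)->E->(2,3) | ant2:(1,3)->S->(2,3)
  grid max=8 at (2,3)
Final grid:
  0 0 0 0
  0 0 0 0
  0 0 4 8
  0 0 0 0
Max pheromone 8 at (2,3)

Answer: (2,3)=8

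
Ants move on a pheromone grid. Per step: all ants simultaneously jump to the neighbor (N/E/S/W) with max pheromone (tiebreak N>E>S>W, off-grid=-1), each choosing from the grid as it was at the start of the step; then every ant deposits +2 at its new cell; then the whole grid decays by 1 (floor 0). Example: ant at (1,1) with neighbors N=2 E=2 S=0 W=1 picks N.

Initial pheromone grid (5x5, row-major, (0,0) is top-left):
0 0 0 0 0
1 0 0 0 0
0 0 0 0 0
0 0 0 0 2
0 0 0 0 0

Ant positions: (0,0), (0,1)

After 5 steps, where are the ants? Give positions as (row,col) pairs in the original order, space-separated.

Step 1: ant0:(0,0)->S->(1,0) | ant1:(0,1)->E->(0,2)
  grid max=2 at (1,0)
Step 2: ant0:(1,0)->N->(0,0) | ant1:(0,2)->E->(0,3)
  grid max=1 at (0,0)
Step 3: ant0:(0,0)->S->(1,0) | ant1:(0,3)->E->(0,4)
  grid max=2 at (1,0)
Step 4: ant0:(1,0)->N->(0,0) | ant1:(0,4)->S->(1,4)
  grid max=1 at (0,0)
Step 5: ant0:(0,0)->S->(1,0) | ant1:(1,4)->N->(0,4)
  grid max=2 at (1,0)

(1,0) (0,4)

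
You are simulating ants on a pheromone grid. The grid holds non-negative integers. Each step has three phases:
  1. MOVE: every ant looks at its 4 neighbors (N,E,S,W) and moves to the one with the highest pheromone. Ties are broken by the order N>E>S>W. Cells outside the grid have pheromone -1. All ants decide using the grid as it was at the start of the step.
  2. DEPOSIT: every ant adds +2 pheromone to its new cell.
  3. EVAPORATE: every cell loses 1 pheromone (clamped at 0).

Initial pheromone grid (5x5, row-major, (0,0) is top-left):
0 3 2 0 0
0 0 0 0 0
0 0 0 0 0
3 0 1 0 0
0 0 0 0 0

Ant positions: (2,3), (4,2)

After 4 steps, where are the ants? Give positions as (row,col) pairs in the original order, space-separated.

Step 1: ant0:(2,3)->N->(1,3) | ant1:(4,2)->N->(3,2)
  grid max=2 at (0,1)
Step 2: ant0:(1,3)->N->(0,3) | ant1:(3,2)->N->(2,2)
  grid max=1 at (0,1)
Step 3: ant0:(0,3)->E->(0,4) | ant1:(2,2)->S->(3,2)
  grid max=2 at (3,2)
Step 4: ant0:(0,4)->S->(1,4) | ant1:(3,2)->N->(2,2)
  grid max=1 at (1,4)

(1,4) (2,2)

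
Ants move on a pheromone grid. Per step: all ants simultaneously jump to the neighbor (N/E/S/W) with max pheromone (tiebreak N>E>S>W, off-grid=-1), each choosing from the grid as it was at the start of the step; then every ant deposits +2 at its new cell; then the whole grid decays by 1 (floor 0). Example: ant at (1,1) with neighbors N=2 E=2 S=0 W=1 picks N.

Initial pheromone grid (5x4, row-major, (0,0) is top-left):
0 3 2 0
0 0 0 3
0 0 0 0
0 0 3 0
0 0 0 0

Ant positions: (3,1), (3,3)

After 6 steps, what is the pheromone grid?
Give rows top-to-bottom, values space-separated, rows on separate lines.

After step 1: ants at (3,2),(3,2)
  0 2 1 0
  0 0 0 2
  0 0 0 0
  0 0 6 0
  0 0 0 0
After step 2: ants at (2,2),(2,2)
  0 1 0 0
  0 0 0 1
  0 0 3 0
  0 0 5 0
  0 0 0 0
After step 3: ants at (3,2),(3,2)
  0 0 0 0
  0 0 0 0
  0 0 2 0
  0 0 8 0
  0 0 0 0
After step 4: ants at (2,2),(2,2)
  0 0 0 0
  0 0 0 0
  0 0 5 0
  0 0 7 0
  0 0 0 0
After step 5: ants at (3,2),(3,2)
  0 0 0 0
  0 0 0 0
  0 0 4 0
  0 0 10 0
  0 0 0 0
After step 6: ants at (2,2),(2,2)
  0 0 0 0
  0 0 0 0
  0 0 7 0
  0 0 9 0
  0 0 0 0

0 0 0 0
0 0 0 0
0 0 7 0
0 0 9 0
0 0 0 0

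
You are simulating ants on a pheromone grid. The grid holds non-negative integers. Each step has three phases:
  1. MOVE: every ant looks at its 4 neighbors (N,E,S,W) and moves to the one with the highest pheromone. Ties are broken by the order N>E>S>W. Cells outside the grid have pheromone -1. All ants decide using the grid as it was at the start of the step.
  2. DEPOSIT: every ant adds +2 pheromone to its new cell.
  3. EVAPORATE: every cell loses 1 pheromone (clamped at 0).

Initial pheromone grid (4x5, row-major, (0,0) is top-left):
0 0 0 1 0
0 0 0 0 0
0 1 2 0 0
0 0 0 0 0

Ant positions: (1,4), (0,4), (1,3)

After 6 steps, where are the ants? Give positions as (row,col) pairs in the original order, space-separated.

Step 1: ant0:(1,4)->N->(0,4) | ant1:(0,4)->W->(0,3) | ant2:(1,3)->N->(0,3)
  grid max=4 at (0,3)
Step 2: ant0:(0,4)->W->(0,3) | ant1:(0,3)->E->(0,4) | ant2:(0,3)->E->(0,4)
  grid max=5 at (0,3)
Step 3: ant0:(0,3)->E->(0,4) | ant1:(0,4)->W->(0,3) | ant2:(0,4)->W->(0,3)
  grid max=8 at (0,3)
Step 4: ant0:(0,4)->W->(0,3) | ant1:(0,3)->E->(0,4) | ant2:(0,3)->E->(0,4)
  grid max=9 at (0,3)
Step 5: ant0:(0,3)->E->(0,4) | ant1:(0,4)->W->(0,3) | ant2:(0,4)->W->(0,3)
  grid max=12 at (0,3)
Step 6: ant0:(0,4)->W->(0,3) | ant1:(0,3)->E->(0,4) | ant2:(0,3)->E->(0,4)
  grid max=13 at (0,3)

(0,3) (0,4) (0,4)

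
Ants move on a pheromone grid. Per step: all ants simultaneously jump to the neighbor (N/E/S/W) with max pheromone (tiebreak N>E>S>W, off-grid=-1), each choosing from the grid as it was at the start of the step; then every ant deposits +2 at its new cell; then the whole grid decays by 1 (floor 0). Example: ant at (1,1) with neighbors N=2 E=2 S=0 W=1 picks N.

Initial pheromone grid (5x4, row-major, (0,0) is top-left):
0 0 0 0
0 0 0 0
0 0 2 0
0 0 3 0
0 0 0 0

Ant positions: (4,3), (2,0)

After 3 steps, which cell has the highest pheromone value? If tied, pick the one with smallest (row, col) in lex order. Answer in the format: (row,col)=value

Step 1: ant0:(4,3)->N->(3,3) | ant1:(2,0)->N->(1,0)
  grid max=2 at (3,2)
Step 2: ant0:(3,3)->W->(3,2) | ant1:(1,0)->N->(0,0)
  grid max=3 at (3,2)
Step 3: ant0:(3,2)->N->(2,2) | ant1:(0,0)->E->(0,1)
  grid max=2 at (3,2)
Final grid:
  0 1 0 0
  0 0 0 0
  0 0 1 0
  0 0 2 0
  0 0 0 0
Max pheromone 2 at (3,2)

Answer: (3,2)=2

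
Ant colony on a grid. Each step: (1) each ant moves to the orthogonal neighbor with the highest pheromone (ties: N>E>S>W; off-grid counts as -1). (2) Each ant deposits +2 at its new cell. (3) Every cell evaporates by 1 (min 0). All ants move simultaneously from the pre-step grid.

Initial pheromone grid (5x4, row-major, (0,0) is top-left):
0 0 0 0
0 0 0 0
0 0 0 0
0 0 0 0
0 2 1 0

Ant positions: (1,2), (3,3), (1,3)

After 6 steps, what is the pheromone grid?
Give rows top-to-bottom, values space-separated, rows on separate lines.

After step 1: ants at (0,2),(2,3),(0,3)
  0 0 1 1
  0 0 0 0
  0 0 0 1
  0 0 0 0
  0 1 0 0
After step 2: ants at (0,3),(1,3),(0,2)
  0 0 2 2
  0 0 0 1
  0 0 0 0
  0 0 0 0
  0 0 0 0
After step 3: ants at (0,2),(0,3),(0,3)
  0 0 3 5
  0 0 0 0
  0 0 0 0
  0 0 0 0
  0 0 0 0
After step 4: ants at (0,3),(0,2),(0,2)
  0 0 6 6
  0 0 0 0
  0 0 0 0
  0 0 0 0
  0 0 0 0
After step 5: ants at (0,2),(0,3),(0,3)
  0 0 7 9
  0 0 0 0
  0 0 0 0
  0 0 0 0
  0 0 0 0
After step 6: ants at (0,3),(0,2),(0,2)
  0 0 10 10
  0 0 0 0
  0 0 0 0
  0 0 0 0
  0 0 0 0

0 0 10 10
0 0 0 0
0 0 0 0
0 0 0 0
0 0 0 0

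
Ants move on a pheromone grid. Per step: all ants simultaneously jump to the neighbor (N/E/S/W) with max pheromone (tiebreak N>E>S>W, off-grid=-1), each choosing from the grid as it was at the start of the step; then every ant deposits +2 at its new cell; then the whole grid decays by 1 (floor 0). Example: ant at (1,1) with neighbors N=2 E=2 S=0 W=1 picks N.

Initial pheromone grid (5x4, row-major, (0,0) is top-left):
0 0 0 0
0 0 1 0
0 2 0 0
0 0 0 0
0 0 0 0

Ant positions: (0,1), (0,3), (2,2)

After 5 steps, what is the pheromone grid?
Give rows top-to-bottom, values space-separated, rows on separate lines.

After step 1: ants at (0,2),(1,3),(2,1)
  0 0 1 0
  0 0 0 1
  0 3 0 0
  0 0 0 0
  0 0 0 0
After step 2: ants at (0,3),(0,3),(1,1)
  0 0 0 3
  0 1 0 0
  0 2 0 0
  0 0 0 0
  0 0 0 0
After step 3: ants at (1,3),(1,3),(2,1)
  0 0 0 2
  0 0 0 3
  0 3 0 0
  0 0 0 0
  0 0 0 0
After step 4: ants at (0,3),(0,3),(1,1)
  0 0 0 5
  0 1 0 2
  0 2 0 0
  0 0 0 0
  0 0 0 0
After step 5: ants at (1,3),(1,3),(2,1)
  0 0 0 4
  0 0 0 5
  0 3 0 0
  0 0 0 0
  0 0 0 0

0 0 0 4
0 0 0 5
0 3 0 0
0 0 0 0
0 0 0 0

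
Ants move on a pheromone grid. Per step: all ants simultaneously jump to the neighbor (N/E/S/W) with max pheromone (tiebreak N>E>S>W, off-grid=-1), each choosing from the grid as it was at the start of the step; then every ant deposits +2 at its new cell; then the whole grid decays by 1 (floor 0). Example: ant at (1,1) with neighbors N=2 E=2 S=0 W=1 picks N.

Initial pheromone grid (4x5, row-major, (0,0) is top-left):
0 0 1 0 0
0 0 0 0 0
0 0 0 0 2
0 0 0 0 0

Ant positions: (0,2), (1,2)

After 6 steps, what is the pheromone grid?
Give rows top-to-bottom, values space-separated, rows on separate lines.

After step 1: ants at (0,3),(0,2)
  0 0 2 1 0
  0 0 0 0 0
  0 0 0 0 1
  0 0 0 0 0
After step 2: ants at (0,2),(0,3)
  0 0 3 2 0
  0 0 0 0 0
  0 0 0 0 0
  0 0 0 0 0
After step 3: ants at (0,3),(0,2)
  0 0 4 3 0
  0 0 0 0 0
  0 0 0 0 0
  0 0 0 0 0
After step 4: ants at (0,2),(0,3)
  0 0 5 4 0
  0 0 0 0 0
  0 0 0 0 0
  0 0 0 0 0
After step 5: ants at (0,3),(0,2)
  0 0 6 5 0
  0 0 0 0 0
  0 0 0 0 0
  0 0 0 0 0
After step 6: ants at (0,2),(0,3)
  0 0 7 6 0
  0 0 0 0 0
  0 0 0 0 0
  0 0 0 0 0

0 0 7 6 0
0 0 0 0 0
0 0 0 0 0
0 0 0 0 0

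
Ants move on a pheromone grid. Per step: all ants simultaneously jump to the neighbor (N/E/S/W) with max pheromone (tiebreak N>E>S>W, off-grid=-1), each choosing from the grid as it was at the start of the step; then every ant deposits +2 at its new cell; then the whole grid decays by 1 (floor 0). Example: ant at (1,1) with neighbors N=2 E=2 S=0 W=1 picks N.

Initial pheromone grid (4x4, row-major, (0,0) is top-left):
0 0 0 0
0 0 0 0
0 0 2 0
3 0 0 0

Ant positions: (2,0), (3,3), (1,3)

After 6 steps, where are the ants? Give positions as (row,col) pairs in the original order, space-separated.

Step 1: ant0:(2,0)->S->(3,0) | ant1:(3,3)->N->(2,3) | ant2:(1,3)->N->(0,3)
  grid max=4 at (3,0)
Step 2: ant0:(3,0)->N->(2,0) | ant1:(2,3)->W->(2,2) | ant2:(0,3)->S->(1,3)
  grid max=3 at (3,0)
Step 3: ant0:(2,0)->S->(3,0) | ant1:(2,2)->N->(1,2) | ant2:(1,3)->N->(0,3)
  grid max=4 at (3,0)
Step 4: ant0:(3,0)->N->(2,0) | ant1:(1,2)->S->(2,2) | ant2:(0,3)->S->(1,3)
  grid max=3 at (3,0)
Step 5: ant0:(2,0)->S->(3,0) | ant1:(2,2)->N->(1,2) | ant2:(1,3)->N->(0,3)
  grid max=4 at (3,0)
Step 6: ant0:(3,0)->N->(2,0) | ant1:(1,2)->S->(2,2) | ant2:(0,3)->S->(1,3)
  grid max=3 at (3,0)

(2,0) (2,2) (1,3)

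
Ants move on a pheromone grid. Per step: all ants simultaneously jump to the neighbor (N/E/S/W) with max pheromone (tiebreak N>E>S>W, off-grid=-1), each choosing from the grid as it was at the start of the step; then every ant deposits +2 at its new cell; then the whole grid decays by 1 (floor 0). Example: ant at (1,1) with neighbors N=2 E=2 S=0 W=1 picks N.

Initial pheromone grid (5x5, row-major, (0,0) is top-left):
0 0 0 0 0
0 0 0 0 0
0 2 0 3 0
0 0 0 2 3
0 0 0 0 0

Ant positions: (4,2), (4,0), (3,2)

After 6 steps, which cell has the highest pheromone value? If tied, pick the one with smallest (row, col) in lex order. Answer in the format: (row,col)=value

Step 1: ant0:(4,2)->N->(3,2) | ant1:(4,0)->N->(3,0) | ant2:(3,2)->E->(3,3)
  grid max=3 at (3,3)
Step 2: ant0:(3,2)->E->(3,3) | ant1:(3,0)->N->(2,0) | ant2:(3,3)->N->(2,3)
  grid max=4 at (3,3)
Step 3: ant0:(3,3)->N->(2,3) | ant1:(2,0)->N->(1,0) | ant2:(2,3)->S->(3,3)
  grid max=5 at (3,3)
Step 4: ant0:(2,3)->S->(3,3) | ant1:(1,0)->N->(0,0) | ant2:(3,3)->N->(2,3)
  grid max=6 at (3,3)
Step 5: ant0:(3,3)->N->(2,3) | ant1:(0,0)->E->(0,1) | ant2:(2,3)->S->(3,3)
  grid max=7 at (3,3)
Step 6: ant0:(2,3)->S->(3,3) | ant1:(0,1)->E->(0,2) | ant2:(3,3)->N->(2,3)
  grid max=8 at (3,3)
Final grid:
  0 0 1 0 0
  0 0 0 0 0
  0 0 0 7 0
  0 0 0 8 0
  0 0 0 0 0
Max pheromone 8 at (3,3)

Answer: (3,3)=8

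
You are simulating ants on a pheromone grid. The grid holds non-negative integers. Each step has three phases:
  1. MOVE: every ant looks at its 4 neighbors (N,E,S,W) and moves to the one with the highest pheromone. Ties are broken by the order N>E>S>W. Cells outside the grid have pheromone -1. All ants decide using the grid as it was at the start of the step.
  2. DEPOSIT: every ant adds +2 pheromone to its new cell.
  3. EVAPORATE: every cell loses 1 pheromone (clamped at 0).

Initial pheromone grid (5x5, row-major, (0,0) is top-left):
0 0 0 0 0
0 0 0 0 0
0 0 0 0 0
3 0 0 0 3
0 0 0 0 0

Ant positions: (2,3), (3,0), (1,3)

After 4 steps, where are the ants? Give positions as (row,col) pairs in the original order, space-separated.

Step 1: ant0:(2,3)->N->(1,3) | ant1:(3,0)->N->(2,0) | ant2:(1,3)->N->(0,3)
  grid max=2 at (3,0)
Step 2: ant0:(1,3)->N->(0,3) | ant1:(2,0)->S->(3,0) | ant2:(0,3)->S->(1,3)
  grid max=3 at (3,0)
Step 3: ant0:(0,3)->S->(1,3) | ant1:(3,0)->N->(2,0) | ant2:(1,3)->N->(0,3)
  grid max=3 at (0,3)
Step 4: ant0:(1,3)->N->(0,3) | ant1:(2,0)->S->(3,0) | ant2:(0,3)->S->(1,3)
  grid max=4 at (0,3)

(0,3) (3,0) (1,3)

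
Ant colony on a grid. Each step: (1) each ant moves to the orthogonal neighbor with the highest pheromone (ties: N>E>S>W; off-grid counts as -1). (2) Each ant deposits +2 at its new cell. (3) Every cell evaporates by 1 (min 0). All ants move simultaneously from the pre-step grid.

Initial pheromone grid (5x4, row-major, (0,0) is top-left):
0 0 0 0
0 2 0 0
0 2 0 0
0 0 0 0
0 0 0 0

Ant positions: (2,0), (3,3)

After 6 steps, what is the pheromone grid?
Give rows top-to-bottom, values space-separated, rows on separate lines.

After step 1: ants at (2,1),(2,3)
  0 0 0 0
  0 1 0 0
  0 3 0 1
  0 0 0 0
  0 0 0 0
After step 2: ants at (1,1),(1,3)
  0 0 0 0
  0 2 0 1
  0 2 0 0
  0 0 0 0
  0 0 0 0
After step 3: ants at (2,1),(0,3)
  0 0 0 1
  0 1 0 0
  0 3 0 0
  0 0 0 0
  0 0 0 0
After step 4: ants at (1,1),(1,3)
  0 0 0 0
  0 2 0 1
  0 2 0 0
  0 0 0 0
  0 0 0 0
After step 5: ants at (2,1),(0,3)
  0 0 0 1
  0 1 0 0
  0 3 0 0
  0 0 0 0
  0 0 0 0
After step 6: ants at (1,1),(1,3)
  0 0 0 0
  0 2 0 1
  0 2 0 0
  0 0 0 0
  0 0 0 0

0 0 0 0
0 2 0 1
0 2 0 0
0 0 0 0
0 0 0 0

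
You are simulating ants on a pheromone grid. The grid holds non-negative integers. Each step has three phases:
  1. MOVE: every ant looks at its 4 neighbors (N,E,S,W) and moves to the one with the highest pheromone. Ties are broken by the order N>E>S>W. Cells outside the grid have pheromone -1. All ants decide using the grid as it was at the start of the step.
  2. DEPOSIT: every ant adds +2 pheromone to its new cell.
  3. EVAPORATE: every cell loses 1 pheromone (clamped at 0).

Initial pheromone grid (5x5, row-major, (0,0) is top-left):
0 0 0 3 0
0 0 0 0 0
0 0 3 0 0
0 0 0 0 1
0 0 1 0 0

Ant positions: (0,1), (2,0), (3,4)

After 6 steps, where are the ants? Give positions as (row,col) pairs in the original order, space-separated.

Step 1: ant0:(0,1)->E->(0,2) | ant1:(2,0)->N->(1,0) | ant2:(3,4)->N->(2,4)
  grid max=2 at (0,3)
Step 2: ant0:(0,2)->E->(0,3) | ant1:(1,0)->N->(0,0) | ant2:(2,4)->N->(1,4)
  grid max=3 at (0,3)
Step 3: ant0:(0,3)->E->(0,4) | ant1:(0,0)->E->(0,1) | ant2:(1,4)->N->(0,4)
  grid max=3 at (0,4)
Step 4: ant0:(0,4)->W->(0,3) | ant1:(0,1)->E->(0,2) | ant2:(0,4)->W->(0,3)
  grid max=5 at (0,3)
Step 5: ant0:(0,3)->E->(0,4) | ant1:(0,2)->E->(0,3) | ant2:(0,3)->E->(0,4)
  grid max=6 at (0,3)
Step 6: ant0:(0,4)->W->(0,3) | ant1:(0,3)->E->(0,4) | ant2:(0,4)->W->(0,3)
  grid max=9 at (0,3)

(0,3) (0,4) (0,3)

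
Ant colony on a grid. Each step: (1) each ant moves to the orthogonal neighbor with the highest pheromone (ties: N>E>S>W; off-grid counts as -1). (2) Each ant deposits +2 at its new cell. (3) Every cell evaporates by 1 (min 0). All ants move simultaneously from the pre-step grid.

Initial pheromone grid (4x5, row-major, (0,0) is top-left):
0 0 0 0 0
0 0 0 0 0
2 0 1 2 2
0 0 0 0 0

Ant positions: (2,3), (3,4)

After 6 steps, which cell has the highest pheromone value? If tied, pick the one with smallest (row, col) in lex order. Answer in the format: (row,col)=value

Step 1: ant0:(2,3)->E->(2,4) | ant1:(3,4)->N->(2,4)
  grid max=5 at (2,4)
Step 2: ant0:(2,4)->W->(2,3) | ant1:(2,4)->W->(2,3)
  grid max=4 at (2,3)
Step 3: ant0:(2,3)->E->(2,4) | ant1:(2,3)->E->(2,4)
  grid max=7 at (2,4)
Step 4: ant0:(2,4)->W->(2,3) | ant1:(2,4)->W->(2,3)
  grid max=6 at (2,3)
Step 5: ant0:(2,3)->E->(2,4) | ant1:(2,3)->E->(2,4)
  grid max=9 at (2,4)
Step 6: ant0:(2,4)->W->(2,3) | ant1:(2,4)->W->(2,3)
  grid max=8 at (2,3)
Final grid:
  0 0 0 0 0
  0 0 0 0 0
  0 0 0 8 8
  0 0 0 0 0
Max pheromone 8 at (2,3)

Answer: (2,3)=8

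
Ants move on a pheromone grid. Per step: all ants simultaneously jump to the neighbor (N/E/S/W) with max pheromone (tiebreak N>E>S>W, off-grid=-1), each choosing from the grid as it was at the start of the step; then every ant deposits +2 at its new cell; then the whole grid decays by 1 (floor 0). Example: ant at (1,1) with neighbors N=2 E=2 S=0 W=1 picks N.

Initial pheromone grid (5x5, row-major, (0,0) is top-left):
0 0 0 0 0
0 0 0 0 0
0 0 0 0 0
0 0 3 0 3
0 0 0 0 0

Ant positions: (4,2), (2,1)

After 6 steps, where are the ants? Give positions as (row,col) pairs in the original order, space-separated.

Step 1: ant0:(4,2)->N->(3,2) | ant1:(2,1)->N->(1,1)
  grid max=4 at (3,2)
Step 2: ant0:(3,2)->N->(2,2) | ant1:(1,1)->N->(0,1)
  grid max=3 at (3,2)
Step 3: ant0:(2,2)->S->(3,2) | ant1:(0,1)->E->(0,2)
  grid max=4 at (3,2)
Step 4: ant0:(3,2)->N->(2,2) | ant1:(0,2)->E->(0,3)
  grid max=3 at (3,2)
Step 5: ant0:(2,2)->S->(3,2) | ant1:(0,3)->E->(0,4)
  grid max=4 at (3,2)
Step 6: ant0:(3,2)->N->(2,2) | ant1:(0,4)->S->(1,4)
  grid max=3 at (3,2)

(2,2) (1,4)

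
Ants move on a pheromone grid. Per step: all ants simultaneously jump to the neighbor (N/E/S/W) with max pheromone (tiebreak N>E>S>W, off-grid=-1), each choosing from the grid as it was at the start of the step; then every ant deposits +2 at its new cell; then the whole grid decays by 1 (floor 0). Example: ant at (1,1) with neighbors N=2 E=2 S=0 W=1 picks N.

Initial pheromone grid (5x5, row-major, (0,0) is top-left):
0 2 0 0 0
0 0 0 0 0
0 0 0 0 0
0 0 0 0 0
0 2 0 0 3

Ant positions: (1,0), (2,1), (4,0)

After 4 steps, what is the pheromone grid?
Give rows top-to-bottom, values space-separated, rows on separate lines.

After step 1: ants at (0,0),(1,1),(4,1)
  1 1 0 0 0
  0 1 0 0 0
  0 0 0 0 0
  0 0 0 0 0
  0 3 0 0 2
After step 2: ants at (0,1),(0,1),(3,1)
  0 4 0 0 0
  0 0 0 0 0
  0 0 0 0 0
  0 1 0 0 0
  0 2 0 0 1
After step 3: ants at (0,2),(0,2),(4,1)
  0 3 3 0 0
  0 0 0 0 0
  0 0 0 0 0
  0 0 0 0 0
  0 3 0 0 0
After step 4: ants at (0,1),(0,1),(3,1)
  0 6 2 0 0
  0 0 0 0 0
  0 0 0 0 0
  0 1 0 0 0
  0 2 0 0 0

0 6 2 0 0
0 0 0 0 0
0 0 0 0 0
0 1 0 0 0
0 2 0 0 0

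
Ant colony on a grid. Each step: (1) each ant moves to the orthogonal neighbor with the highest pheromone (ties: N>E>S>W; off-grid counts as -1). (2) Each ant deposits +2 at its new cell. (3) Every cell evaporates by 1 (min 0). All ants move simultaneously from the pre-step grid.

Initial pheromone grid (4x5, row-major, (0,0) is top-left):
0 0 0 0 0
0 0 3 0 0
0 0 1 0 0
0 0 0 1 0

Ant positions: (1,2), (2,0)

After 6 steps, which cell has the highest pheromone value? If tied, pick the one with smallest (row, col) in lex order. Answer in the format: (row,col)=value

Answer: (1,2)=5

Derivation:
Step 1: ant0:(1,2)->S->(2,2) | ant1:(2,0)->N->(1,0)
  grid max=2 at (1,2)
Step 2: ant0:(2,2)->N->(1,2) | ant1:(1,0)->N->(0,0)
  grid max=3 at (1,2)
Step 3: ant0:(1,2)->S->(2,2) | ant1:(0,0)->E->(0,1)
  grid max=2 at (1,2)
Step 4: ant0:(2,2)->N->(1,2) | ant1:(0,1)->E->(0,2)
  grid max=3 at (1,2)
Step 5: ant0:(1,2)->N->(0,2) | ant1:(0,2)->S->(1,2)
  grid max=4 at (1,2)
Step 6: ant0:(0,2)->S->(1,2) | ant1:(1,2)->N->(0,2)
  grid max=5 at (1,2)
Final grid:
  0 0 3 0 0
  0 0 5 0 0
  0 0 0 0 0
  0 0 0 0 0
Max pheromone 5 at (1,2)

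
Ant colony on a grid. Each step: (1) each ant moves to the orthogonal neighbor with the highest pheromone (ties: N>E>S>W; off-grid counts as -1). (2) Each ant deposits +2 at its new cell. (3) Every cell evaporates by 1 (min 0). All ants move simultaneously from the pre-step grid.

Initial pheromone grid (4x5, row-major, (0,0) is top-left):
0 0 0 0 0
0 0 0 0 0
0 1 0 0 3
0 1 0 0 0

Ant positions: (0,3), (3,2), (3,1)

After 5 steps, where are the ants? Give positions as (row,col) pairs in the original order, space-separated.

Step 1: ant0:(0,3)->E->(0,4) | ant1:(3,2)->W->(3,1) | ant2:(3,1)->N->(2,1)
  grid max=2 at (2,1)
Step 2: ant0:(0,4)->S->(1,4) | ant1:(3,1)->N->(2,1) | ant2:(2,1)->S->(3,1)
  grid max=3 at (2,1)
Step 3: ant0:(1,4)->S->(2,4) | ant1:(2,1)->S->(3,1) | ant2:(3,1)->N->(2,1)
  grid max=4 at (2,1)
Step 4: ant0:(2,4)->N->(1,4) | ant1:(3,1)->N->(2,1) | ant2:(2,1)->S->(3,1)
  grid max=5 at (2,1)
Step 5: ant0:(1,4)->S->(2,4) | ant1:(2,1)->S->(3,1) | ant2:(3,1)->N->(2,1)
  grid max=6 at (2,1)

(2,4) (3,1) (2,1)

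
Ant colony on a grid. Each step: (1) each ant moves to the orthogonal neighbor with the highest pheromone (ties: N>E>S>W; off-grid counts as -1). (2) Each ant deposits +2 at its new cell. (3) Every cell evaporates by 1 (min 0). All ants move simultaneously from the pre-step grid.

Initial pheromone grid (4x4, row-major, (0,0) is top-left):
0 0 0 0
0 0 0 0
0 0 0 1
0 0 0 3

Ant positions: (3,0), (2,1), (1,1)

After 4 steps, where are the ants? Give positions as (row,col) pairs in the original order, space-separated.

Step 1: ant0:(3,0)->N->(2,0) | ant1:(2,1)->N->(1,1) | ant2:(1,1)->N->(0,1)
  grid max=2 at (3,3)
Step 2: ant0:(2,0)->N->(1,0) | ant1:(1,1)->N->(0,1) | ant2:(0,1)->S->(1,1)
  grid max=2 at (0,1)
Step 3: ant0:(1,0)->E->(1,1) | ant1:(0,1)->S->(1,1) | ant2:(1,1)->N->(0,1)
  grid max=5 at (1,1)
Step 4: ant0:(1,1)->N->(0,1) | ant1:(1,1)->N->(0,1) | ant2:(0,1)->S->(1,1)
  grid max=6 at (0,1)

(0,1) (0,1) (1,1)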